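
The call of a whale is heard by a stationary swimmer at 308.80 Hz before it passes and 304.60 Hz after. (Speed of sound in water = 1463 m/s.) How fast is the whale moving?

10.0 m/s

f₁/f₂ = (v + v_s)/(v − v_s), so v_s = v · (f₁ − f₂)/(f₁ + f₂).
v_s = 1463 × (308.80 − 304.60)/(308.80 + 304.60) = 1463 × 4.20/613.40 ≈ 10.0 m/s.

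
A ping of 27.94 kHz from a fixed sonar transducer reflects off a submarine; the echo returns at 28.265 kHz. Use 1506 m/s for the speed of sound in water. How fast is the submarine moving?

8.7 m/s

Double Doppler shift off a moving reflector: f₂ = f₀ · (v + u)/(v − u) (u > 0 toward emitter).
Rearranging, u = v · (f₂ − f₀)/(f₂ + f₀) = 1506 × 0.325/56.205 ≈ 8.7 m/s.
So the submarine is moving at 8.7 m/s toward the emitter.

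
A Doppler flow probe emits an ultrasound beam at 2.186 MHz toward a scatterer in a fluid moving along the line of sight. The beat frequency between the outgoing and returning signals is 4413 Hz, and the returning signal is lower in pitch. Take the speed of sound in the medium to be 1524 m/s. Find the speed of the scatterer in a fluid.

Double Doppler shift off a moving reflector: f₂ = f₀ · (v + u)/(v − u) (u > 0 toward emitter).
Returning signal is lower, so f₂ = f₀ − Δf = 2186000 − 4413 = 2181587 Hz.
Rearranging, u = v · (f₂ − f₀)/(f₂ + f₀) = 1524 × -4413/4367587 ≈ -1.54 m/s.
So the scatterer in a fluid is moving at 1.54 m/s away from the emitter.

1.54 m/s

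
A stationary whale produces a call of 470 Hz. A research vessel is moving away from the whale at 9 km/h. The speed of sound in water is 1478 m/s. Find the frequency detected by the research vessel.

9 km/h = 2.5 m/s.
Only the observer moves, away from the source, so f' = f · (v − v_o)/v.
f' = 470 × (1478 − 2.5)/1478 = 470 × 1475.5/1478 ≈ 469 Hz.

469 Hz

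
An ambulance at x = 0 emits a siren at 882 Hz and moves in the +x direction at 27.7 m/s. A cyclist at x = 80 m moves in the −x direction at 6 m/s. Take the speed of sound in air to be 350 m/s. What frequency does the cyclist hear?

974 Hz

The observer lies on the +x side, so the source is heading toward the observer and the observer is heading toward the source.
General Doppler shift: f' = f · (v + v_o)/(v − v_s).
f' = 882 × (350 + 6)/(350 − 27.7) = 882 × 356/322.3 ≈ 974 Hz.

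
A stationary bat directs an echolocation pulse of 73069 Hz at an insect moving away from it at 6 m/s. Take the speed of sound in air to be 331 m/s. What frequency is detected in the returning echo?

70467 Hz

The insect first receives the wave as a moving observer: f₁ = f₀ · (v − u)/v = 73069 × (331 − 6)/331 ≈ 71744 Hz.
The reflection then acts as a moving source: f₂ = f₁ · v/(v + u) ≈ 70467 Hz.
Equivalently f₂ = f₀ · (v − u)/(v + u).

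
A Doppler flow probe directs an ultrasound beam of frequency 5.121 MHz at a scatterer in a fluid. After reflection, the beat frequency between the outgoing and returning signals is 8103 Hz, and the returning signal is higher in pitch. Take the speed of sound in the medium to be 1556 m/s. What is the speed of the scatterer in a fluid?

Double Doppler shift off a moving reflector: f₂ = f₀ · (v + u)/(v − u) (u > 0 toward emitter).
Returning signal is higher, so f₂ = f₀ + Δf = 5121000 + 8103 = 5129103 Hz.
Rearranging, u = v · (f₂ − f₀)/(f₂ + f₀) = 1556 × 8103/10250103 ≈ 1.23 m/s.
So the scatterer in a fluid is moving at 1.23 m/s toward the emitter.

1.23 m/s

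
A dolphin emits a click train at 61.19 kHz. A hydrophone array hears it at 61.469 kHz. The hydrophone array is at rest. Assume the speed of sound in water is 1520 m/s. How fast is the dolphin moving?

6.9 m/s

f' > f, so the dolphin is approaching.
f' = f · v/(v − v_s) ⇒ v_s = v · |1 − f/f'|.
v_s = 1520 × |1 − 61.19/61.469| = 1520 × 0.004539 ≈ 6.9 m/s.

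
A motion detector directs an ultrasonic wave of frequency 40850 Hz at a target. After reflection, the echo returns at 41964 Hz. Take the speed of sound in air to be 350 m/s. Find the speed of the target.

Double Doppler shift off a moving reflector: f₂ = f₀ · (v + u)/(v − u) (u > 0 toward emitter).
Rearranging, u = v · (f₂ − f₀)/(f₂ + f₀) = 350 × 1114/82814 ≈ 4.7 m/s.
So the target is moving at 4.7 m/s toward the emitter.

4.7 m/s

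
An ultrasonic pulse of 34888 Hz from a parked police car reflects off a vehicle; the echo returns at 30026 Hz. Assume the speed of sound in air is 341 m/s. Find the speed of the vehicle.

26 m/s

Double Doppler shift off a moving reflector: f₂ = f₀ · (v + u)/(v − u) (u > 0 toward emitter).
Rearranging, u = v · (f₂ − f₀)/(f₂ + f₀) = 341 × -4862/64914 ≈ -26 m/s.
So the vehicle is moving at 26 m/s away from the emitter.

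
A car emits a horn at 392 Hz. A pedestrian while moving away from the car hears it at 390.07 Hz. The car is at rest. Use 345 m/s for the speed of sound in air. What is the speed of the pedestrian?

f' = f · (v − v_o)/v ⇒ v_o = v · |f'/f − 1|.
v_o = 345 × |390.07/392 − 1| = 345 × 0.004923 ≈ 1.70 m/s.

1.70 m/s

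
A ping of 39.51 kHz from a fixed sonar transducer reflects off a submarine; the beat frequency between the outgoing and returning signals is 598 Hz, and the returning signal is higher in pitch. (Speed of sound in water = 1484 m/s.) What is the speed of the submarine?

11.1 m/s

Double Doppler shift off a moving reflector: f₂ = f₀ · (v + u)/(v − u) (u > 0 toward emitter).
Returning signal is higher, so f₂ = f₀ + Δf = 39510 + 598 = 40108 Hz.
Rearranging, u = v · (f₂ − f₀)/(f₂ + f₀) = 1484 × 598/79618 ≈ 11.1 m/s.
So the submarine is moving at 11.1 m/s toward the emitter.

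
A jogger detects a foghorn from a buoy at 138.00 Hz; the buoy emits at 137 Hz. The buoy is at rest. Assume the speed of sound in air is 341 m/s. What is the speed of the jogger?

2.49 m/s

f' > f, so the jogger is approaching.
f' = f · (v + v_o)/v ⇒ v_o = v · |f'/f − 1|.
v_o = 341 × |138.00/137 − 1| = 341 × 0.007299 ≈ 2.49 m/s.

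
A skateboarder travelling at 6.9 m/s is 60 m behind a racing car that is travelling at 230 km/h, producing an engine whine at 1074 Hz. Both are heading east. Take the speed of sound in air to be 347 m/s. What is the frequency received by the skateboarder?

925 Hz

230 km/h = 63.89 m/s.
The skateboarder is behind, so the racing car is moving away from it while the skateboarder is moving toward the racing car.
Both move, so f' = f · (v + v_o)/(v + v_s).
f' = 1074 × (347 + 6.9)/(347 + 63.89) = 1074 × 353.9/410.89 ≈ 925 Hz.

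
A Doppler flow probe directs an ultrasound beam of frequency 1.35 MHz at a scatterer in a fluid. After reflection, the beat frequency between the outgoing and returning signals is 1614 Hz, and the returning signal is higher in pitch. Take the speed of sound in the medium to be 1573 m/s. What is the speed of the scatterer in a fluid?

0.94 m/s

Double Doppler shift off a moving reflector: f₂ = f₀ · (v + u)/(v − u) (u > 0 toward emitter).
Returning signal is higher, so f₂ = f₀ + Δf = 1350000 + 1614 = 1351614 Hz.
Rearranging, u = v · (f₂ − f₀)/(f₂ + f₀) = 1573 × 1614/2701614 ≈ 0.94 m/s.
So the scatterer in a fluid is moving at 0.94 m/s toward the emitter.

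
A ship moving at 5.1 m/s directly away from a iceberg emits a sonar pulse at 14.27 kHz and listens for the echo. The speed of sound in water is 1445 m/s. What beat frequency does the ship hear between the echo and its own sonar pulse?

100 Hz

The iceberg receives the sound from a moving source: f₁ = f₀ · v/(v + v_e) = 14.27 × 1445/1450.1 ≈ 14.2198 kHz.
On the return leg the ship is a moving observer: f₂ = f₁ · (v − v_e)/v = 14.2198 × 1439.9/1445 ≈ 14.1696 kHz.
Equivalently f₂ = f₀ · (v − v_e)/(v + v_e).
Beat against the emitted tone (with f₀ = 14270 Hz): |f₂ − f₀| = 2v_e·f₀/(v + v_e) = 2 × 5.1 × 14270/1450.1 ≈ 100 Hz.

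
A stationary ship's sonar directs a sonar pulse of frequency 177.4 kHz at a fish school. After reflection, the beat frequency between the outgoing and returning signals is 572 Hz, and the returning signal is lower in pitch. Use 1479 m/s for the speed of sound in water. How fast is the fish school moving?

2.39 m/s

Double Doppler shift off a moving reflector: f₂ = f₀ · (v + u)/(v − u) (u > 0 toward emitter).
Returning signal is lower, so f₂ = f₀ − Δf = 177400 − 572 = 176828 Hz.
Rearranging, u = v · (f₂ − f₀)/(f₂ + f₀) = 1479 × -572/354228 ≈ -2.39 m/s.
So the fish school is moving at 2.39 m/s away from the emitter.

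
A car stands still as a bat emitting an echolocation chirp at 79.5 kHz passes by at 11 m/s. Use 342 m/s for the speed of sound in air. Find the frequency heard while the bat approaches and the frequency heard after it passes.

82.1 kHz approaching; 77.0 kHz receding

Approaching: f₁ = f · v/(v − v_s) = 79.5 × 342/331 ≈ 82.1 kHz.
Receding: f₂ = f · v/(v + v_s) = 79.5 × 342/353 ≈ 77.0 kHz.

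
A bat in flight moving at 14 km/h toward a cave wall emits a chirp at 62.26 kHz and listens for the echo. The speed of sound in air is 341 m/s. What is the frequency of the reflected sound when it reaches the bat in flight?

14 km/h = 3.889 m/s.
The cave wall receives the sound from a moving source: f₁ = f₀ · v/(v − v_e) = 62.26 × 341/337.11 ≈ 63.0 kHz.
On the return leg the bat in flight is a moving observer: f₂ = f₁ · (v + v_e)/v = 63.0 × 344.89/341 ≈ 63.7 kHz.
Equivalently f₂ = f₀ · (v + v_e)/(v − v_e).

63.7 kHz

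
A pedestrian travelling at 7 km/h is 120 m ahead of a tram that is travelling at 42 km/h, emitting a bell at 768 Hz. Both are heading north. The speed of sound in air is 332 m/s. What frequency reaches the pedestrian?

791 Hz

42 km/h = 11.67 m/s; 7 km/h = 1.944 m/s.
The pedestrian is ahead, so the tram is moving toward it while the pedestrian is moving away from the tram.
General Doppler shift: f' = f · (v − v_o)/(v − v_s).
f' = 768 × (332 − 1.944)/(332 − 11.67) = 768 × 330.06/320.33 ≈ 791 Hz.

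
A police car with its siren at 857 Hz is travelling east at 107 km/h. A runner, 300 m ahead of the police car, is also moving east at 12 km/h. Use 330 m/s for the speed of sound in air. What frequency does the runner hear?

107 km/h = 29.72 m/s; 12 km/h = 3.333 m/s.
The runner is ahead, so the police car is moving toward it while the runner is moving away from the police car.
Both move, so f' = f · (v − v_o)/(v − v_s).
f' = 857 × (330 − 3.333)/(330 − 29.72) = 857 × 326.67/300.28 ≈ 932 Hz.

932 Hz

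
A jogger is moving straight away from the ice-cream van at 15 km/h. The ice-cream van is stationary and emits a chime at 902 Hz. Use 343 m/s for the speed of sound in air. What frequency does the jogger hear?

15 km/h = 4.167 m/s.
Moving observer, stationary source: f' = f · (v − v_o)/v.
f' = 902 × (343 − 4.167)/343 = 902 × 338.83/343 ≈ 891 Hz.

891 Hz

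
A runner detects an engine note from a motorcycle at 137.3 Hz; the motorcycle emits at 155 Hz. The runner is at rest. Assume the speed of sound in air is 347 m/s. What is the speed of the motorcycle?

f' < f, so the motorcycle is receding.
f' = f · v/(v + v_s) ⇒ v_s = v · |1 − f/f'|.
v_s = 347 × |1 − 155/137.3| = 347 × 0.1289 ≈ 45 m/s.

45 m/s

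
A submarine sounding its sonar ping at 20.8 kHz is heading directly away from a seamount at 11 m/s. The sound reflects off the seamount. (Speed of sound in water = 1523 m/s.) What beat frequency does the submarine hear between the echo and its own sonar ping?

The seamount receives the sound from a moving source: f₁ = f₀ · v/(v + v_e) = 20.8 × 1523/1534 ≈ 20.651 kHz.
On the return leg the submarine is a moving observer: f₂ = f₁ · (v − v_e)/v = 20.651 × 1512/1523 ≈ 20.502 kHz.
Equivalently f₂ = f₀ · (v − v_e)/(v + v_e).
Beat against the emitted tone (with f₀ = 20800 Hz): |f₂ − f₀| = 2v_e·f₀/(v + v_e) = 2 × 11 × 20800/1534 ≈ 298 Hz.

298 Hz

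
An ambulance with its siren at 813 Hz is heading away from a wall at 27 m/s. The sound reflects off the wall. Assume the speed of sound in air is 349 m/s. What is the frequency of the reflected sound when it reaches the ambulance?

The wall receives the sound from a moving source: f₁ = f₀ · v/(v + v_e) = 813 × 349/376 ≈ 755 Hz.
On the return leg the ambulance is a moving observer: f₂ = f₁ · (v − v_e)/v = 755 × 322/349 ≈ 696 Hz.

696 Hz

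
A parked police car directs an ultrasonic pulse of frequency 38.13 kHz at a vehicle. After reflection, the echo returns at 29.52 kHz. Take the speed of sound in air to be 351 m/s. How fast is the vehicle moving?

Double Doppler shift off a moving reflector: f₂ = f₀ · (v + u)/(v − u) (u > 0 toward emitter).
Rearranging, u = v · (f₂ − f₀)/(f₂ + f₀) = 351 × -8.61/67.65 ≈ -45 m/s.
So the vehicle is moving at 45 m/s away from the emitter.

45 m/s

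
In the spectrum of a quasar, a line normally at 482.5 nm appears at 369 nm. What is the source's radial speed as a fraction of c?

0.262c

λ'/λ₀ = 0.7648 < 1 (blueshift), so the source is approaching.
λ'/λ₀ = √((1 − β)/(1 + β)) for an approaching source ⇒ β = (1 − r²)/(1 + r²) with r = λ'/λ₀.
β = (1 − 0.5849)/(1 + 0.5849) ≈ 0.262.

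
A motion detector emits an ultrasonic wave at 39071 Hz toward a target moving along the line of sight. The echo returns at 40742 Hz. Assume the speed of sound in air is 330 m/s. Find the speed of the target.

Double Doppler shift off a moving reflector: f₂ = f₀ · (v + u)/(v − u) (u > 0 toward emitter).
Rearranging, u = v · (f₂ − f₀)/(f₂ + f₀) = 330 × 1671/79813 ≈ 6.9 m/s.
So the target is moving at 6.9 m/s toward the emitter.

6.9 m/s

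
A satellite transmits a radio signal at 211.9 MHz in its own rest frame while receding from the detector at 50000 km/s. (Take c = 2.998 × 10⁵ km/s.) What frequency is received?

β = v/c = 50000/299800 = 0.1668.
Relativistic Doppler for frequency: f' = f₀ · √((1 − β)/(1 + β)).
f' = 211.9 × √(0.8332/1.1668) = 211.9 × 0.84506 ≈ 179.1 MHz.

179.1 MHz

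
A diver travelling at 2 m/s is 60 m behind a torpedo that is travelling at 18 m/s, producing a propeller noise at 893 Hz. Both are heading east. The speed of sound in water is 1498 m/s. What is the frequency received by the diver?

The diver is behind, so the torpedo is moving away from it while the diver is moving toward the torpedo.
General Doppler shift: f' = f · (v + v_o)/(v + v_s).
f' = 893 × (1498 + 2)/(1498 + 18) = 893 × 1500/1516 ≈ 884 Hz.

884 Hz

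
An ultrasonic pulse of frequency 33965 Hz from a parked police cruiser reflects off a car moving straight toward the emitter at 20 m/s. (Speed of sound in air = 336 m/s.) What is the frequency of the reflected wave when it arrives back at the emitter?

38264 Hz

The car first receives the wave as a moving observer: f₁ = f₀ · (v + u)/v = 33965 × (336 + 20)/336 ≈ 35987 Hz.
On reflection it acts as a source moving toward the stationary detector: f₂ = f₁ · v/(v − u) = 35987 × 336/316 ≈ 38264 Hz.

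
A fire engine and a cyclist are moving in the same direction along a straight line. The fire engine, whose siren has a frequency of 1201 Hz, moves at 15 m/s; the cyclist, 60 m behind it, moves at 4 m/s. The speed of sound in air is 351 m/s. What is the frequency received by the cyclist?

The cyclist is behind, so the fire engine is moving away from it while the cyclist is moving toward the fire engine.
General Doppler shift: f' = f · (v + v_o)/(v + v_s).
f' = 1201 × (351 + 4)/(351 + 15) = 1201 × 355/366 ≈ 1165 Hz.

1165 Hz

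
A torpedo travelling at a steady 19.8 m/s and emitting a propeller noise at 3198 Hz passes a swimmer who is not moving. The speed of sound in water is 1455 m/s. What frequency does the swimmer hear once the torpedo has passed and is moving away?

3155 Hz

Receding: f₂ = f · v/(v + v_s) = 3198 × 1455/1474.8 ≈ 3155 Hz.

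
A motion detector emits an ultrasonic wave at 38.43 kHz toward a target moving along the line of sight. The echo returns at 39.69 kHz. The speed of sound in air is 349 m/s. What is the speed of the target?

Double Doppler shift off a moving reflector: f₂ = f₀ · (v + u)/(v − u) (u > 0 toward emitter).
Rearranging, u = v · (f₂ − f₀)/(f₂ + f₀) = 349 × 1.26/78.12 ≈ 5.6 m/s.
So the target is moving at 5.6 m/s toward the emitter.

5.6 m/s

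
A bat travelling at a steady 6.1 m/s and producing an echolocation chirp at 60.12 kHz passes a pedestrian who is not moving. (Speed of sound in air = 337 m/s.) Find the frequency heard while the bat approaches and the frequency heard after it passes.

61.2 kHz approaching; 59.1 kHz receding

Approaching: f₁ = f · v/(v − v_s) = 60.12 × 337/330.9 ≈ 61.2 kHz.
Receding: f₂ = f · v/(v + v_s) = 60.12 × 337/343.1 ≈ 59.1 kHz.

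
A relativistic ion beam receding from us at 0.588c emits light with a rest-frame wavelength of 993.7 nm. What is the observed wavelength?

Relativistic Doppler for wavelength: λ' = λ₀ · √((1 + β)/(1 − β)).
λ' = 993.7 × √(1.5880/0.4120) = 993.7 × 1.96325 ≈ 1950.9 nm.

1950.9 nm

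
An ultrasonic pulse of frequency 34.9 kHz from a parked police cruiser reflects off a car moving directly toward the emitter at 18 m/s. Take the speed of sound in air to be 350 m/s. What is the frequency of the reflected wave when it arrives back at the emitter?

38.7 kHz

At the car (a moving observer), f₁ = f₀ · (v + u)/v = 34.9 × 368/350 ≈ 36.7 kHz.
On reflection it acts as a source moving toward the stationary detector: f₂ = f₁ · v/(v − u) = 36.7 × 350/332 ≈ 38.7 kHz.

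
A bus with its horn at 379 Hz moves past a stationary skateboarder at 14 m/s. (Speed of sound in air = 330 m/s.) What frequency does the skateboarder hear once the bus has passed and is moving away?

364 Hz

Receding: f₂ = f · v/(v + v_s) = 379 × 330/344 ≈ 364 Hz.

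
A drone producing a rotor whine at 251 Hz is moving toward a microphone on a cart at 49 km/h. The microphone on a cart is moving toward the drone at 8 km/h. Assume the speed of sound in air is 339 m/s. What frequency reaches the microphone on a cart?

49 km/h = 13.61 m/s; 8 km/h = 2.222 m/s.
General Doppler shift: f' = f · (v + v_o)/(v − v_s).
f' = 251 × (339 + 2.222)/(339 − 13.61) = 251 × 341.22/325.39 ≈ 263 Hz.

263 Hz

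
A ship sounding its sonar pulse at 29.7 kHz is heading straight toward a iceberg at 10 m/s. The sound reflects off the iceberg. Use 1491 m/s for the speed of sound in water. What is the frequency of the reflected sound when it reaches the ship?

30.1 kHz

The iceberg receives the sound from a moving source: f₁ = f₀ · v/(v − v_e) = 29.7 × 1491/1481 ≈ 29.9 kHz.
On the return leg the ship is a moving observer: f₂ = f₁ · (v + v_e)/v = 29.9 × 1501/1491 ≈ 30.1 kHz.
Equivalently f₂ = f₀ · (v + v_e)/(v − v_e).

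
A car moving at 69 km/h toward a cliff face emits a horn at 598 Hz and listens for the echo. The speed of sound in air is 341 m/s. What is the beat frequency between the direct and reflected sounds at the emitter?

69 km/h = 19.17 m/s.
The cliff face receives the sound from a moving source: f₁ = f₀ · v/(v − v_e) = 598 × 341/321.83 ≈ 633.6 Hz.
On the return leg the car is a moving observer: f₂ = f₁ · (v + v_e)/v = 633.6 × 360.17/341 ≈ 669.2 Hz.
Beat against the emitted tone: |f₂ − f₀| = 2v_e·f₀/(v − v_e) = 2 × 19.17 × 598/321.83 ≈ 71 Hz.

71 Hz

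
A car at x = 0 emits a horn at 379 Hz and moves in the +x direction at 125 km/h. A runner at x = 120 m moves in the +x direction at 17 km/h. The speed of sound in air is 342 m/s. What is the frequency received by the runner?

416 Hz

125 km/h = 34.72 m/s; 17 km/h = 4.722 m/s.
The observer lies on the +x side, so the source is heading toward the observer and the observer is heading away from the source.
General Doppler shift: f' = f · (v − v_o)/(v − v_s).
f' = 379 × (342 − 4.722)/(342 − 34.72) = 379 × 337.28/307.28 ≈ 416 Hz.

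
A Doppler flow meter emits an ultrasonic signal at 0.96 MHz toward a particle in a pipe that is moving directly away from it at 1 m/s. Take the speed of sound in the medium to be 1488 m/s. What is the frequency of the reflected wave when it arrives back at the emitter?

0.9587 MHz

The particle in a pipe first receives the wave as a moving observer: f₁ = f₀ · (v − u)/v = 0.96 × (1488 − 1)/1488 ≈ 0.9594 MHz.
On reflection it acts as a source moving away from the stationary detector: f₂ = f₁ · v/(v + u) = 0.9594 × 1488/1489 ≈ 0.9587 MHz.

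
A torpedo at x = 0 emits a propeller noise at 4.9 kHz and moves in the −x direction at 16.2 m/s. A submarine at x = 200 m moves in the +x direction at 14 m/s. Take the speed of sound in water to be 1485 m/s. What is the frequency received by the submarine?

4.80 kHz

The observer lies on the +x side, so the source is heading away from the observer and the observer is heading away from the source.
With source receding and observer receding, f' = f · (v − v_o)/(v + v_s).
f' = 4.9 × (1485 − 14)/(1485 + 16.2) = 4.9 × 1471/1501.2 ≈ 4.80 kHz.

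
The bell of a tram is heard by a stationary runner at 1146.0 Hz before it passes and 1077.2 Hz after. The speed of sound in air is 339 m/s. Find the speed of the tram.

10.5 m/s

f₁/f₂ = (v + v_s)/(v − v_s), so v_s = v · (f₁ − f₂)/(f₁ + f₂).
v_s = 339 × (1146.0 − 1077.2)/(1146.0 + 1077.2) = 339 × 68.8/2223.2 ≈ 10.5 m/s.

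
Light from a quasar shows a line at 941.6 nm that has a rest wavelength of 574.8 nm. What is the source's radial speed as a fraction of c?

λ'/λ₀ = 1.6381 > 1 (redshift), so the source is receding.
λ'/λ₀ = √((1 + β)/(1 − β)) for a receding source ⇒ β = (r² − 1)/(r² + 1) with r = λ'/λ₀.
β = (2.6835 − 1)/(2.6835 + 1) ≈ 0.457.

0.457c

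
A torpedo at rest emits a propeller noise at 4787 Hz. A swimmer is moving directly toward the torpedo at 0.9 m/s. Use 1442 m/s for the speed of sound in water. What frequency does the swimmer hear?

4790 Hz

Moving observer, stationary source: f' = f · (v + v_o)/v.
f' = 4787 × (1442 + 0.9)/1442 = 4787 × 1442.9/1442 ≈ 4790 Hz.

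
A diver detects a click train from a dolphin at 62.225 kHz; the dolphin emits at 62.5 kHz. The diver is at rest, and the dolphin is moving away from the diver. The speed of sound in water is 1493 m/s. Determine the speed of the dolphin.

f' = f · v/(v + v_s) ⇒ v_s = v · |1 − f/f'|.
v_s = 1493 × |1 − 62.5/62.225| = 1493 × 0.004419 ≈ 6.6 m/s.

6.6 m/s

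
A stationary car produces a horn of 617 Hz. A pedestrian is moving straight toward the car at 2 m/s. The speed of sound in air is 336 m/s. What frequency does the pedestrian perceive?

621 Hz

Moving observer, stationary source: f' = f · (v + v_o)/v.
f' = 617 × (336 + 2)/336 = 617 × 338/336 ≈ 621 Hz.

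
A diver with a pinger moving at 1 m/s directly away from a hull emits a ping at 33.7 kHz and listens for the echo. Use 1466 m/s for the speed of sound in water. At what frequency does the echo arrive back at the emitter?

The hull receives the sound from a moving source: f₁ = f₀ · v/(v + v_e) = 33.7 × 1466/1467 ≈ 33.7 kHz.
On the return leg the diver with a pinger is a moving observer: f₂ = f₁ · (v − v_e)/v = 33.7 × 1465/1466 ≈ 33.7 kHz.
Equivalently f₂ = f₀ · (v − v_e)/(v + v_e).

33.7 kHz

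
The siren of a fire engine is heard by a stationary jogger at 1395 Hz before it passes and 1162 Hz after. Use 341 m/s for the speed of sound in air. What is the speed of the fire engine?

31 m/s

f₁/f₂ = (v + v_s)/(v − v_s), so v_s = v · (f₁ − f₂)/(f₁ + f₂).
v_s = 341 × (1395 − 1162)/(1395 + 1162) = 341 × 233/2557 ≈ 31 m/s.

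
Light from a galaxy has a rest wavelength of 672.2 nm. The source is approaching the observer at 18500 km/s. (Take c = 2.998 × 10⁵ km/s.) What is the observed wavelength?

631.9 nm

β = v/c = 18500/299800 = 0.0617.
Relativistic Doppler for wavelength: λ' = λ₀ · √((1 − β)/(1 + β)).
λ' = 672.2 × √(0.9383/1.0617) = 672.2 × 0.94008 ≈ 631.9 nm.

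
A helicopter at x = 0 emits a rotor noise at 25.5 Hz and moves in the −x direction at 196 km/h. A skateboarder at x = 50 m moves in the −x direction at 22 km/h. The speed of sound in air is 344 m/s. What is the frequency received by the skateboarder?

22.4 Hz

196 km/h = 54.44 m/s; 22 km/h = 6.111 m/s.
The observer lies on the +x side, so the source is heading away from the observer and the observer is heading toward the source.
General Doppler shift: f' = f · (v + v_o)/(v + v_s).
f' = 25.5 × (344 + 6.111)/(344 + 54.44) = 25.5 × 350.11/398.44 ≈ 22.4 Hz.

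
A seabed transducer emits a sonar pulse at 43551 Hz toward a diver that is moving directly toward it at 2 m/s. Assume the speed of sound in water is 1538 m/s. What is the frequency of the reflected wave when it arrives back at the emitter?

At the diver (a moving observer), f₁ = f₀ · (v + u)/v = 43551 × 1540/1538 ≈ 43608 Hz.
The reflection then acts as a moving source: f₂ = f₁ · v/(v − u) ≈ 43664 Hz.

43664 Hz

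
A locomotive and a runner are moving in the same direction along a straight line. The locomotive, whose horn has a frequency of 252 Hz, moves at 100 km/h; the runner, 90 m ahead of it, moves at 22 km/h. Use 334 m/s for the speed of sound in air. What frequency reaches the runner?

270 Hz

100 km/h = 27.78 m/s; 22 km/h = 6.111 m/s.
The runner is ahead, so the locomotive is moving toward it while the runner is moving away from the locomotive.
Both move, so f' = f · (v − v_o)/(v − v_s).
f' = 252 × (334 − 6.111)/(334 − 27.78) = 252 × 327.89/306.22 ≈ 270 Hz.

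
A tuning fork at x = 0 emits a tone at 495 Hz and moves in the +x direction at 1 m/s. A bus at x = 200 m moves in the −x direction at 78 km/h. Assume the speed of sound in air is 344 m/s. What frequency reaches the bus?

78 km/h = 21.67 m/s.
The observer lies on the +x side, so the source is heading toward the observer and the observer is heading toward the source.
Both move, so f' = f · (v + v_o)/(v − v_s).
f' = 495 × (344 + 21.67)/(344 − 1) = 495 × 365.67/343 ≈ 528 Hz.

528 Hz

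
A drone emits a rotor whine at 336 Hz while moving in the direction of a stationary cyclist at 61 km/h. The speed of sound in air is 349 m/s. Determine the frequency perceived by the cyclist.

61 km/h = 16.94 m/s.
Moving source, stationary observer: f' = f · v/(v − v_s) since the source is approaching.
f' = 336 × 349/(349 − 16.94) = 336 × 349/332.1 ≈ 353 Hz.

353 Hz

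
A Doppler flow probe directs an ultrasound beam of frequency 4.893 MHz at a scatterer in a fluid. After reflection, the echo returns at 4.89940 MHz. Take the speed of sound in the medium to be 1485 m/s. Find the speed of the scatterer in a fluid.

Double Doppler shift off a moving reflector: f₂ = f₀ · (v + u)/(v − u) (u > 0 toward emitter).
Rearranging, u = v · (f₂ − f₀)/(f₂ + f₀) = 1485 × 0.00640/9.79240 ≈ 0.97 m/s.
So the scatterer in a fluid is moving at 0.97 m/s toward the emitter.

0.97 m/s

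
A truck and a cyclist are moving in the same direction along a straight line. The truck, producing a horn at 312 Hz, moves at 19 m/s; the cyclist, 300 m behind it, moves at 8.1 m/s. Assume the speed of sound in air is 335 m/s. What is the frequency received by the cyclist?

302 Hz

The cyclist is behind, so the truck is moving away from it while the cyclist is moving toward the truck.
Both move, so f' = f · (v + v_o)/(v + v_s).
f' = 312 × (335 + 8.1)/(335 + 19) = 312 × 343.1/354 ≈ 302 Hz.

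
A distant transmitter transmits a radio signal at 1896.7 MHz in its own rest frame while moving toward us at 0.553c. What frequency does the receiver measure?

3535.3 MHz

Relativistic Doppler for frequency: f' = f₀ · √((1 + β)/(1 − β)).
f' = 1896.7 × √(1.5530/0.4470) = 1896.7 × 1.86394 ≈ 3535.3 MHz.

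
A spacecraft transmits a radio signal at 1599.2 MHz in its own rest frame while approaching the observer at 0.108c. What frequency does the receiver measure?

1782.3 MHz

Relativistic Doppler for frequency: f' = f₀ · √((1 + β)/(1 − β)).
f' = 1599.2 × √(1.1080/0.8920) = 1599.2 × 1.11452 ≈ 1782.3 MHz.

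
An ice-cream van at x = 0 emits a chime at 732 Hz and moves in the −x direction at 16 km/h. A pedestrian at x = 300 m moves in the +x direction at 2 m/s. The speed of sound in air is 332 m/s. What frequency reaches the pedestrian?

718 Hz

16 km/h = 4.444 m/s.
The observer lies on the +x side, so the source is heading away from the observer and the observer is heading away from the source.
Both move, so f' = f · (v − v_o)/(v + v_s).
f' = 732 × (332 − 2)/(332 + 4.444) = 732 × 330/336.44 ≈ 718 Hz.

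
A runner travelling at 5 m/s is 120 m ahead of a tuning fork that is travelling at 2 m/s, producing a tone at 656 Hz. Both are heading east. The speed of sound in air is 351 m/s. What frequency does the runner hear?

The runner is ahead, so the tuning fork is moving toward it while the runner is moving away from the tuning fork.
Both move, so f' = f · (v − v_o)/(v − v_s).
f' = 656 × (351 − 5)/(351 − 2) = 656 × 346/349 ≈ 650 Hz.

650 Hz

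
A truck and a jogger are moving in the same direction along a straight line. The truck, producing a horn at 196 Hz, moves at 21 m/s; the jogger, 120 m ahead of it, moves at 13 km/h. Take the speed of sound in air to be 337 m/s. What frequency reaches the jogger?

13 km/h = 3.611 m/s.
The jogger is ahead, so the truck is moving toward it while the jogger is moving away from the truck.
General Doppler shift: f' = f · (v − v_o)/(v − v_s).
f' = 196 × (337 − 3.611)/(337 − 21) = 196 × 333.39/316 ≈ 207 Hz.

207 Hz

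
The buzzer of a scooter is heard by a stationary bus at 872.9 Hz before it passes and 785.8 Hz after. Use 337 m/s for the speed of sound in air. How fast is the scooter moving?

f₁/f₂ = (v + v_s)/(v − v_s), so v_s = v · (f₁ − f₂)/(f₁ + f₂).
v_s = 337 × (872.9 − 785.8)/(872.9 + 785.8) = 337 × 87.1/1658.7 ≈ 17.7 m/s.

17.7 m/s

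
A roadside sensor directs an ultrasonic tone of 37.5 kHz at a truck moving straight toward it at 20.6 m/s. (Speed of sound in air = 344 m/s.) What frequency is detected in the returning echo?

The truck first receives the wave as a moving observer: f₁ = f₀ · (v + u)/v = 37.5 × (344 + 20.6)/344 ≈ 39.7 kHz.
On reflection it acts as a source moving toward the stationary detector: f₂ = f₁ · v/(v − u) = 39.7 × 344/323.4 ≈ 42.3 kHz.

42.3 kHz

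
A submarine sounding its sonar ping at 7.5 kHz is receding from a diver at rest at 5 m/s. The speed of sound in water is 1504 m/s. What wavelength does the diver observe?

With the source moving away from a stationary observer, f' = f · v/(v + v_s).
f' = 7.5 × 1504/(1504 + 5) ≈ 7.48 kHz.
λ' = v/f' = 1504/7475.15 ≈ 20.1 cm.

20.1 cm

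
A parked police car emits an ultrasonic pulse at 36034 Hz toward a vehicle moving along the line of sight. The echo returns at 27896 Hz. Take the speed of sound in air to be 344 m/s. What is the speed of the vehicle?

44 m/s

Double Doppler shift off a moving reflector: f₂ = f₀ · (v + u)/(v − u) (u > 0 toward emitter).
Rearranging, u = v · (f₂ − f₀)/(f₂ + f₀) = 344 × -8138/63930 ≈ -44 m/s.
So the vehicle is moving at 44 m/s away from the emitter.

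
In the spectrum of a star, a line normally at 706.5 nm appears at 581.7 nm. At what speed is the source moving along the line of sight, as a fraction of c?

λ'/λ₀ = 0.8234 < 1 (blueshift), so the source is approaching.
λ'/λ₀ = √((1 − β)/(1 + β)) for an approaching source ⇒ β = (1 − r²)/(1 + r²) with r = λ'/λ₀.
β = (1 − 0.6779)/(1 + 0.6779) ≈ 0.192.

0.192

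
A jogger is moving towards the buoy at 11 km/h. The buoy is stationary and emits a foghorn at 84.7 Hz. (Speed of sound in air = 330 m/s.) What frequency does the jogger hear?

85 Hz

11 km/h = 3.056 m/s.
Moving observer, stationary source: f' = f · (v + v_o)/v.
f' = 84.7 × (330 + 3.056)/330 = 84.7 × 333.06/330 ≈ 85 Hz.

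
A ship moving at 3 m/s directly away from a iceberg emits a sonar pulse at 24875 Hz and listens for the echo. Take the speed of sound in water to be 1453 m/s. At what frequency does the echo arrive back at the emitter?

The iceberg receives the sound from a moving source: f₁ = f₀ · v/(v + v_e) = 24875 × 1453/1456 ≈ 24824 Hz.
On the return leg the ship is a moving observer: f₂ = f₁ · (v − v_e)/v = 24824 × 1450/1453 ≈ 24772 Hz.

24772 Hz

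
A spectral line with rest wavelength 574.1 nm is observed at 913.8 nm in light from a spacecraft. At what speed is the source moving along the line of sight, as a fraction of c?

0.434c

λ'/λ₀ = 1.5917 > 1 (redshift), so the source is receding.
λ'/λ₀ = √((1 + β)/(1 − β)) for a receding source ⇒ β = (r² − 1)/(r² + 1) with r = λ'/λ₀.
β = (2.5335 − 1)/(2.5335 + 1) ≈ 0.434.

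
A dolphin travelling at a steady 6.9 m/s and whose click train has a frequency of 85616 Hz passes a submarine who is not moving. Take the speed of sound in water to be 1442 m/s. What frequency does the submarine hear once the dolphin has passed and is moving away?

Receding: f₂ = f · v/(v + v_s) = 85616 × 1442/1448.9 ≈ 85208 Hz.

85208 Hz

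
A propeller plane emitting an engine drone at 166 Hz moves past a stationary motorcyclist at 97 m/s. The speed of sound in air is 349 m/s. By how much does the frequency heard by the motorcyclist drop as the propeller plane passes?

100.0 Hz

Approaching: f₁ = f · v/(v − v_s) = 166 × 349/252 ≈ 229.9 Hz.
Receding: f₂ = f · v/(v + v_s) = 166 × 349/446 ≈ 129.9 Hz.
Drop: f₁ − f₂ = 2f·v·v_s/(v² − v_s²) = 2 × 166 × 349 × 97/(349² − 97²) ≈ 100.0 Hz.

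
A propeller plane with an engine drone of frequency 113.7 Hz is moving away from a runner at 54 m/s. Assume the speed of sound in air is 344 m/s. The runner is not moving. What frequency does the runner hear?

98 Hz

With the source moving away from a stationary observer, f' = f · v/(v + v_s).
f' = 113.7 × 344/(344 + 54) = 113.7 × 344/398 ≈ 98 Hz.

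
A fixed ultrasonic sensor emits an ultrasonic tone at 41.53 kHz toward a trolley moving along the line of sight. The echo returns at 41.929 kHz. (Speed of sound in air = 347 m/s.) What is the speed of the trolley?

Double Doppler shift off a moving reflector: f₂ = f₀ · (v + u)/(v − u) (u > 0 toward emitter).
Rearranging, u = v · (f₂ − f₀)/(f₂ + f₀) = 347 × 0.399/83.459 ≈ 1.66 m/s.
So the trolley is moving at 1.66 m/s toward the emitter.

1.66 m/s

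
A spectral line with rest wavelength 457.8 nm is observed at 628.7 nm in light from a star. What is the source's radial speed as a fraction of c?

0.307

λ'/λ₀ = 1.3733 > 1 (redshift), so the source is receding.
λ'/λ₀ = √((1 + β)/(1 − β)) for a receding source ⇒ β = (r² − 1)/(r² + 1) with r = λ'/λ₀.
β = (1.8860 − 1)/(1.8860 + 1) ≈ 0.307.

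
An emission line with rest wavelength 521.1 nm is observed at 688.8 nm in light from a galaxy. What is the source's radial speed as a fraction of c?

λ'/λ₀ = 1.3218 > 1 (redshift), so the source is receding.
λ'/λ₀ = √((1 + β)/(1 − β)) for a receding source ⇒ β = (r² − 1)/(r² + 1) with r = λ'/λ₀.
β = (1.7472 − 1)/(1.7472 + 1) ≈ 0.272.

0.272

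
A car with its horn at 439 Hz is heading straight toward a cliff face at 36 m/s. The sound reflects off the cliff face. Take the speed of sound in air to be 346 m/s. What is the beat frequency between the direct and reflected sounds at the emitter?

The cliff face receives the sound from a moving source: f₁ = f₀ · v/(v − v_e) = 439 × 346/310 ≈ 490.0 Hz.
On the return leg the car is a moving observer: f₂ = f₁ · (v + v_e)/v = 490.0 × 382/346 ≈ 541.0 Hz.
Equivalently f₂ = f₀ · (v + v_e)/(v − v_e).
Beat against the emitted tone: |f₂ − f₀| = 2v_e·f₀/(v − v_e) = 2 × 36 × 439/310 ≈ 102 Hz.

102 Hz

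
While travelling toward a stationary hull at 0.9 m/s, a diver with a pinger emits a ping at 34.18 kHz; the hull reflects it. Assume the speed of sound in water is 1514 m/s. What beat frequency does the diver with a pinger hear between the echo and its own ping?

The hull receives the sound from a moving source: f₁ = f₀ · v/(v − v_e) = 34.18 × 1514/1513.1 ≈ 34.2003 kHz.
On the return leg the diver with a pinger is a moving observer: f₂ = f₁ · (v + v_e)/v = 34.2003 × 1514.9/1514 ≈ 34.2207 kHz.
Beat against the emitted tone (with f₀ = 34180 Hz): |f₂ − f₀| = 2v_e·f₀/(v − v_e) = 2 × 0.9 × 34180/1513.1 ≈ 40.7 Hz.

40.7 Hz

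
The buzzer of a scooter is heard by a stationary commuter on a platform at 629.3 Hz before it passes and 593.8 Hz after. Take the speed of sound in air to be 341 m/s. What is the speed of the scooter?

9.9 m/s

f₁/f₂ = (v + v_s)/(v − v_s), so v_s = v · (f₁ − f₂)/(f₁ + f₂).
v_s = 341 × (629.3 − 593.8)/(629.3 + 593.8) = 341 × 35.5/1223.1 ≈ 9.9 m/s.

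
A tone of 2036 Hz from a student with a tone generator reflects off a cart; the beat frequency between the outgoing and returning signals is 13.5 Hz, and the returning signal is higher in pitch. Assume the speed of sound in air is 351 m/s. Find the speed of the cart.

1.16 m/s

Double Doppler shift off a moving reflector: f₂ = f₀ · (v + u)/(v − u) (u > 0 toward emitter).
Returning signal is higher, so f₂ = f₀ + Δf = 2036 + 13.5 = 2049.5 Hz.
Rearranging, u = v · (f₂ − f₀)/(f₂ + f₀) = 351 × 13.5/4085.5 ≈ 1.16 m/s.
So the cart is moving at 1.16 m/s toward the emitter.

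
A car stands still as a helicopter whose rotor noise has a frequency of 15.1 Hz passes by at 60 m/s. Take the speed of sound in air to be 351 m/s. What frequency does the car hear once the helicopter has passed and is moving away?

12.9 Hz

Receding: f₂ = f · v/(v + v_s) = 15.1 × 351/411 ≈ 12.9 Hz.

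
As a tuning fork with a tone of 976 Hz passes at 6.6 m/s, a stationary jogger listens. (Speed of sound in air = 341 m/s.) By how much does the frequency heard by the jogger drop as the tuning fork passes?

Approaching: f₁ = f · v/(v − v_s) = 976 × 341/334.4 ≈ 995.3 Hz.
Receding: f₂ = f · v/(v + v_s) = 976 × 341/347.6 ≈ 957.5 Hz.
Drop: f₁ − f₂ = 2f·v·v_s/(v² − v_s²) = 2 × 976 × 341 × 6.6/(341² − 6.6²) ≈ 37.8 Hz.

37.8 Hz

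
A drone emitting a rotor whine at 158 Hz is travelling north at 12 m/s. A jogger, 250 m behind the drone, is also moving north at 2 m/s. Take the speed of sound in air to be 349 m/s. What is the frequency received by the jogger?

154 Hz

The jogger is behind, so the drone is moving away from it while the jogger is moving toward the drone.
Both move, so f' = f · (v + v_o)/(v + v_s).
f' = 158 × (349 + 2)/(349 + 12) = 158 × 351/361 ≈ 154 Hz.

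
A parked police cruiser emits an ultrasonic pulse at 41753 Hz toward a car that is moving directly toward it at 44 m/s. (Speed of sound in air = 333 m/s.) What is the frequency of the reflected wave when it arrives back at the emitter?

54467 Hz

At the car (a moving observer), f₁ = f₀ · (v + u)/v = 41753 × 377/333 ≈ 47270 Hz.
The reflection then acts as a moving source: f₂ = f₁ · v/(v − u) ≈ 54467 Hz.
Equivalently f₂ = f₀ · (v + u)/(v − u).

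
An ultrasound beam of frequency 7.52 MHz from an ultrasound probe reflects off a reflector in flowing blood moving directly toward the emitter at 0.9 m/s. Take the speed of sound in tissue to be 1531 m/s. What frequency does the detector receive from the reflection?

7.529 MHz

At the reflector in flowing blood (a moving observer), f₁ = f₀ · (v + u)/v = 7.52 × 1531.9/1531 ≈ 7.524 MHz.
The reflection then acts as a moving source: f₂ = f₁ · v/(v − u) ≈ 7.529 MHz.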